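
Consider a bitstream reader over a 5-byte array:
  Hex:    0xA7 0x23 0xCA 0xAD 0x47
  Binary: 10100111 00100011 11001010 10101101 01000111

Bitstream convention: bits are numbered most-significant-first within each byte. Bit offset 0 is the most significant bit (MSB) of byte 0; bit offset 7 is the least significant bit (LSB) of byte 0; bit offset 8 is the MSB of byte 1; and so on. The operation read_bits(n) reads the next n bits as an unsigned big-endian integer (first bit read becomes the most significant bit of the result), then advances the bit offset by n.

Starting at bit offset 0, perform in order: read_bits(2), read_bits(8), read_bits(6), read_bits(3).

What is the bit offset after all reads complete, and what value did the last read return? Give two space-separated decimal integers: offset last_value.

Read 1: bits[0:2] width=2 -> value=2 (bin 10); offset now 2 = byte 0 bit 2; 38 bits remain
Read 2: bits[2:10] width=8 -> value=156 (bin 10011100); offset now 10 = byte 1 bit 2; 30 bits remain
Read 3: bits[10:16] width=6 -> value=35 (bin 100011); offset now 16 = byte 2 bit 0; 24 bits remain
Read 4: bits[16:19] width=3 -> value=6 (bin 110); offset now 19 = byte 2 bit 3; 21 bits remain

Answer: 19 6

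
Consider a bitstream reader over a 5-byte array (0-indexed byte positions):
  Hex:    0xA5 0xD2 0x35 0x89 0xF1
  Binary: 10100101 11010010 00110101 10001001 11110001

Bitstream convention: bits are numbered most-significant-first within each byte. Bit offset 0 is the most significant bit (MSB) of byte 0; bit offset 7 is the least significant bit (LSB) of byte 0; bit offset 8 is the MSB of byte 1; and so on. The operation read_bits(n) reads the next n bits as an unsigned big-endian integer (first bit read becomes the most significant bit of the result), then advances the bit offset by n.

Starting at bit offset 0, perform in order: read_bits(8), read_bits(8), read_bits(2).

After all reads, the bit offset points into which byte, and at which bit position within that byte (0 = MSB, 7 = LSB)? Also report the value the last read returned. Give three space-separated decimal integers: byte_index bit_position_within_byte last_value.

Read 1: bits[0:8] width=8 -> value=165 (bin 10100101); offset now 8 = byte 1 bit 0; 32 bits remain
Read 2: bits[8:16] width=8 -> value=210 (bin 11010010); offset now 16 = byte 2 bit 0; 24 bits remain
Read 3: bits[16:18] width=2 -> value=0 (bin 00); offset now 18 = byte 2 bit 2; 22 bits remain

Answer: 2 2 0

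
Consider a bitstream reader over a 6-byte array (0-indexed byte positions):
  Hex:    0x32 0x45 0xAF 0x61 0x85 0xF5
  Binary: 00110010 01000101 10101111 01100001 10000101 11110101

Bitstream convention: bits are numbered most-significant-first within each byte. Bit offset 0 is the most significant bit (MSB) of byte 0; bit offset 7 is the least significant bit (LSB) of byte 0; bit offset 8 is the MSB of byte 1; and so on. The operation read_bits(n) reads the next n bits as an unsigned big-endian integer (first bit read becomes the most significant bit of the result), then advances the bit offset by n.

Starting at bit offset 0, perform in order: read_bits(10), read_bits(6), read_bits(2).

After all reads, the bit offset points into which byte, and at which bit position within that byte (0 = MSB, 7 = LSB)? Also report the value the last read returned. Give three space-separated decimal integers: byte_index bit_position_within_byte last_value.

Read 1: bits[0:10] width=10 -> value=201 (bin 0011001001); offset now 10 = byte 1 bit 2; 38 bits remain
Read 2: bits[10:16] width=6 -> value=5 (bin 000101); offset now 16 = byte 2 bit 0; 32 bits remain
Read 3: bits[16:18] width=2 -> value=2 (bin 10); offset now 18 = byte 2 bit 2; 30 bits remain

Answer: 2 2 2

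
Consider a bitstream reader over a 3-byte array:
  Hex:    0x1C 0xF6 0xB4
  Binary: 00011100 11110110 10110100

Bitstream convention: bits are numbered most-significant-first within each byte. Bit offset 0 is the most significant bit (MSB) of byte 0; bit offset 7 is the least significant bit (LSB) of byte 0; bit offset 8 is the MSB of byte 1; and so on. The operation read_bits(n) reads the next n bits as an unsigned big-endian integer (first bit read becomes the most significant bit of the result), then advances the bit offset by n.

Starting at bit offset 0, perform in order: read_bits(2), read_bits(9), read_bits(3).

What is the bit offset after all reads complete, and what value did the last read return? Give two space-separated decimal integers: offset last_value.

Read 1: bits[0:2] width=2 -> value=0 (bin 00); offset now 2 = byte 0 bit 2; 22 bits remain
Read 2: bits[2:11] width=9 -> value=231 (bin 011100111); offset now 11 = byte 1 bit 3; 13 bits remain
Read 3: bits[11:14] width=3 -> value=5 (bin 101); offset now 14 = byte 1 bit 6; 10 bits remain

Answer: 14 5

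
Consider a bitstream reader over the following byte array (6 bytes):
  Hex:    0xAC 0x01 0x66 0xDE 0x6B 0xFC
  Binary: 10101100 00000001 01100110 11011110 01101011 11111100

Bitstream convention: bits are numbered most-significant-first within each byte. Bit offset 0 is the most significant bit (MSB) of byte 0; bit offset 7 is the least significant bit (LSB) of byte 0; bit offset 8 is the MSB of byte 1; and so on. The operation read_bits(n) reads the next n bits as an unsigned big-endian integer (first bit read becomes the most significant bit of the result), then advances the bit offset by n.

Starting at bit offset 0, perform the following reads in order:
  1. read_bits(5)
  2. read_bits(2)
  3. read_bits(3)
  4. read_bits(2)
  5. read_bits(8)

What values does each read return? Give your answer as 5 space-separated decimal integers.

Read 1: bits[0:5] width=5 -> value=21 (bin 10101); offset now 5 = byte 0 bit 5; 43 bits remain
Read 2: bits[5:7] width=2 -> value=2 (bin 10); offset now 7 = byte 0 bit 7; 41 bits remain
Read 3: bits[7:10] width=3 -> value=0 (bin 000); offset now 10 = byte 1 bit 2; 38 bits remain
Read 4: bits[10:12] width=2 -> value=0 (bin 00); offset now 12 = byte 1 bit 4; 36 bits remain
Read 5: bits[12:20] width=8 -> value=22 (bin 00010110); offset now 20 = byte 2 bit 4; 28 bits remain

Answer: 21 2 0 0 22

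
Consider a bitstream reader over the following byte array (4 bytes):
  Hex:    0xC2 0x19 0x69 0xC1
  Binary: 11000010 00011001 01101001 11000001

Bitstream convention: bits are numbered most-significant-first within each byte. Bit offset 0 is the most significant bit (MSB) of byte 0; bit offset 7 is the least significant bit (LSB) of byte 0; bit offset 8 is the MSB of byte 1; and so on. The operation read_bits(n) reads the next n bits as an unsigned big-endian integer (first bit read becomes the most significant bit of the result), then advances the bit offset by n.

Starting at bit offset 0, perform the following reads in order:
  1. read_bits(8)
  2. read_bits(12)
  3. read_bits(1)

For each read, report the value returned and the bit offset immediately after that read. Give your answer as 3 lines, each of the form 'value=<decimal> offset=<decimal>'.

Answer: value=194 offset=8
value=406 offset=20
value=1 offset=21

Derivation:
Read 1: bits[0:8] width=8 -> value=194 (bin 11000010); offset now 8 = byte 1 bit 0; 24 bits remain
Read 2: bits[8:20] width=12 -> value=406 (bin 000110010110); offset now 20 = byte 2 bit 4; 12 bits remain
Read 3: bits[20:21] width=1 -> value=1 (bin 1); offset now 21 = byte 2 bit 5; 11 bits remain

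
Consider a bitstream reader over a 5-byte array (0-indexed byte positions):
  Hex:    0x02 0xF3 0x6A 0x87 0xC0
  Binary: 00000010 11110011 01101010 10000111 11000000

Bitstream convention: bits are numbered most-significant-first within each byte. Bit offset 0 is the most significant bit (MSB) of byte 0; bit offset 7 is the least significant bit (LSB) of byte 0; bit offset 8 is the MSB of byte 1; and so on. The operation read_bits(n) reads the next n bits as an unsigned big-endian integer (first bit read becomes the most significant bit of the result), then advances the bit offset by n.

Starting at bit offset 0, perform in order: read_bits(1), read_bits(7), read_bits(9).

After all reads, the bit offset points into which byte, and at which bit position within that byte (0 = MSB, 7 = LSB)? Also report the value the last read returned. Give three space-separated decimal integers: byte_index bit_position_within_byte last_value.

Answer: 2 1 486

Derivation:
Read 1: bits[0:1] width=1 -> value=0 (bin 0); offset now 1 = byte 0 bit 1; 39 bits remain
Read 2: bits[1:8] width=7 -> value=2 (bin 0000010); offset now 8 = byte 1 bit 0; 32 bits remain
Read 3: bits[8:17] width=9 -> value=486 (bin 111100110); offset now 17 = byte 2 bit 1; 23 bits remain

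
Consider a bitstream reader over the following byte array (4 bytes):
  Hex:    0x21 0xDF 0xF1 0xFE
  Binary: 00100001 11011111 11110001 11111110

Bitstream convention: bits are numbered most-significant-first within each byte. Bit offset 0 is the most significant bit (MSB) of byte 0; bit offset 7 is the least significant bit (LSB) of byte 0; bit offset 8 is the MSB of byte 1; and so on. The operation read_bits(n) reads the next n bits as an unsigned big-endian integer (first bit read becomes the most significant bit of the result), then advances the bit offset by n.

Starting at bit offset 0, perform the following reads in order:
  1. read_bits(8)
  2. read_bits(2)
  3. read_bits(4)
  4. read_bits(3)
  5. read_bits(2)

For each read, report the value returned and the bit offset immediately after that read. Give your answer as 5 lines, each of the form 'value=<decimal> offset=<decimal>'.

Read 1: bits[0:8] width=8 -> value=33 (bin 00100001); offset now 8 = byte 1 bit 0; 24 bits remain
Read 2: bits[8:10] width=2 -> value=3 (bin 11); offset now 10 = byte 1 bit 2; 22 bits remain
Read 3: bits[10:14] width=4 -> value=7 (bin 0111); offset now 14 = byte 1 bit 6; 18 bits remain
Read 4: bits[14:17] width=3 -> value=7 (bin 111); offset now 17 = byte 2 bit 1; 15 bits remain
Read 5: bits[17:19] width=2 -> value=3 (bin 11); offset now 19 = byte 2 bit 3; 13 bits remain

Answer: value=33 offset=8
value=3 offset=10
value=7 offset=14
value=7 offset=17
value=3 offset=19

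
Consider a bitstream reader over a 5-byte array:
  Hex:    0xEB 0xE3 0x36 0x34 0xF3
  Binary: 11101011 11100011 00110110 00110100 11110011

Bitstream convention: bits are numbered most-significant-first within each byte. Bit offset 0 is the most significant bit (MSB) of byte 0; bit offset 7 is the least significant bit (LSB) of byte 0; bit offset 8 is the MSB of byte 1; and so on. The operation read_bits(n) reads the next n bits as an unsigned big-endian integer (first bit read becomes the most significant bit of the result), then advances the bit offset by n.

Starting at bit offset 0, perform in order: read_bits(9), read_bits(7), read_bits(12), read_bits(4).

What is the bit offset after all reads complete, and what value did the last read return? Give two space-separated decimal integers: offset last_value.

Read 1: bits[0:9] width=9 -> value=471 (bin 111010111); offset now 9 = byte 1 bit 1; 31 bits remain
Read 2: bits[9:16] width=7 -> value=99 (bin 1100011); offset now 16 = byte 2 bit 0; 24 bits remain
Read 3: bits[16:28] width=12 -> value=867 (bin 001101100011); offset now 28 = byte 3 bit 4; 12 bits remain
Read 4: bits[28:32] width=4 -> value=4 (bin 0100); offset now 32 = byte 4 bit 0; 8 bits remain

Answer: 32 4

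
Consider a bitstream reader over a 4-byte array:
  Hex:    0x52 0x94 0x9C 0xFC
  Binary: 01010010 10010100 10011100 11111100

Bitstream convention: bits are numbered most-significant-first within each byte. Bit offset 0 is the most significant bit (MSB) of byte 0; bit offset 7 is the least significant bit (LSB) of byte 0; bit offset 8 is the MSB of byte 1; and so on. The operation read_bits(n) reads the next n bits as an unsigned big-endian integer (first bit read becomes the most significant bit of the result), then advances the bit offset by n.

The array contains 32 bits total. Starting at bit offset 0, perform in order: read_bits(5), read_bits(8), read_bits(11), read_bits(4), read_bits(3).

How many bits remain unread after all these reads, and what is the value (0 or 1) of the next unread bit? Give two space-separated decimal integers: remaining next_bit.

Read 1: bits[0:5] width=5 -> value=10 (bin 01010); offset now 5 = byte 0 bit 5; 27 bits remain
Read 2: bits[5:13] width=8 -> value=82 (bin 01010010); offset now 13 = byte 1 bit 5; 19 bits remain
Read 3: bits[13:24] width=11 -> value=1180 (bin 10010011100); offset now 24 = byte 3 bit 0; 8 bits remain
Read 4: bits[24:28] width=4 -> value=15 (bin 1111); offset now 28 = byte 3 bit 4; 4 bits remain
Read 5: bits[28:31] width=3 -> value=6 (bin 110); offset now 31 = byte 3 bit 7; 1 bits remain

Answer: 1 0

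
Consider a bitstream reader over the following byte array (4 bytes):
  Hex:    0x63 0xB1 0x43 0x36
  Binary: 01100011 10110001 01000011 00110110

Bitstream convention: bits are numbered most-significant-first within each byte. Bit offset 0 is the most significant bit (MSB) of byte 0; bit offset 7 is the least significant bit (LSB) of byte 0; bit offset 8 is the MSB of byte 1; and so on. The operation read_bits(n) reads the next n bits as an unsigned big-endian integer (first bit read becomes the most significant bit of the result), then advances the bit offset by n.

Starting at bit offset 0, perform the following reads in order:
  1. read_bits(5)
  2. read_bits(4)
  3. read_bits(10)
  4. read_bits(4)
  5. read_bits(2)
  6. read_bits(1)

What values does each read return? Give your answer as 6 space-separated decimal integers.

Read 1: bits[0:5] width=5 -> value=12 (bin 01100); offset now 5 = byte 0 bit 5; 27 bits remain
Read 2: bits[5:9] width=4 -> value=7 (bin 0111); offset now 9 = byte 1 bit 1; 23 bits remain
Read 3: bits[9:19] width=10 -> value=394 (bin 0110001010); offset now 19 = byte 2 bit 3; 13 bits remain
Read 4: bits[19:23] width=4 -> value=1 (bin 0001); offset now 23 = byte 2 bit 7; 9 bits remain
Read 5: bits[23:25] width=2 -> value=2 (bin 10); offset now 25 = byte 3 bit 1; 7 bits remain
Read 6: bits[25:26] width=1 -> value=0 (bin 0); offset now 26 = byte 3 bit 2; 6 bits remain

Answer: 12 7 394 1 2 0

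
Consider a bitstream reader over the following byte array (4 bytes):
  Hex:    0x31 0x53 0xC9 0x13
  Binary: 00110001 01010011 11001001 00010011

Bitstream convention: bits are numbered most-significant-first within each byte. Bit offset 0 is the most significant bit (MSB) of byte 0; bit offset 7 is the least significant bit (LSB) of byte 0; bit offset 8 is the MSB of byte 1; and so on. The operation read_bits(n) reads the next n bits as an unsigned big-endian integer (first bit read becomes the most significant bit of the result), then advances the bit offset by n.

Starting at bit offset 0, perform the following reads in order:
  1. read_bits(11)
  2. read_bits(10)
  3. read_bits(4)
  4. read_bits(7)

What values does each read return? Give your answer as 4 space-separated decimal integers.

Answer: 394 633 2 19

Derivation:
Read 1: bits[0:11] width=11 -> value=394 (bin 00110001010); offset now 11 = byte 1 bit 3; 21 bits remain
Read 2: bits[11:21] width=10 -> value=633 (bin 1001111001); offset now 21 = byte 2 bit 5; 11 bits remain
Read 3: bits[21:25] width=4 -> value=2 (bin 0010); offset now 25 = byte 3 bit 1; 7 bits remain
Read 4: bits[25:32] width=7 -> value=19 (bin 0010011); offset now 32 = byte 4 bit 0; 0 bits remain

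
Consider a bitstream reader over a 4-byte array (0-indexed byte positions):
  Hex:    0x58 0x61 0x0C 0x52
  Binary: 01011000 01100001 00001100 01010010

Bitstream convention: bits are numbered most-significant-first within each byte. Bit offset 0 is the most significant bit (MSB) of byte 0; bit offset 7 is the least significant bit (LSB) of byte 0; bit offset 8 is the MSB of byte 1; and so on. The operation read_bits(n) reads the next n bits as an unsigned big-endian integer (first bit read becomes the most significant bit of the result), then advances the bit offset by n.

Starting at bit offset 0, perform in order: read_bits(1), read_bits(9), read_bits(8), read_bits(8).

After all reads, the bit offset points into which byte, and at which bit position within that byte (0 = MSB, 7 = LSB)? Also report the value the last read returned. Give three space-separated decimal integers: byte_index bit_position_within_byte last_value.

Read 1: bits[0:1] width=1 -> value=0 (bin 0); offset now 1 = byte 0 bit 1; 31 bits remain
Read 2: bits[1:10] width=9 -> value=353 (bin 101100001); offset now 10 = byte 1 bit 2; 22 bits remain
Read 3: bits[10:18] width=8 -> value=132 (bin 10000100); offset now 18 = byte 2 bit 2; 14 bits remain
Read 4: bits[18:26] width=8 -> value=49 (bin 00110001); offset now 26 = byte 3 bit 2; 6 bits remain

Answer: 3 2 49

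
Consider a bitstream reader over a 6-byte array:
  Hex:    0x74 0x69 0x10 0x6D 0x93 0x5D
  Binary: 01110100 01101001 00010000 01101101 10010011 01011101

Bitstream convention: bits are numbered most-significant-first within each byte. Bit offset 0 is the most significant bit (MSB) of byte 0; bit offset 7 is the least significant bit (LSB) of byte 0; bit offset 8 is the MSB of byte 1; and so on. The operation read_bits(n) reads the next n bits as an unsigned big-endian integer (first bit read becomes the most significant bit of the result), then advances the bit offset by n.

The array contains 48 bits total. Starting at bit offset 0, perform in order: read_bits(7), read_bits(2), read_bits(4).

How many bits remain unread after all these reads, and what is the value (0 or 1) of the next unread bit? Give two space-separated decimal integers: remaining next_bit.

Read 1: bits[0:7] width=7 -> value=58 (bin 0111010); offset now 7 = byte 0 bit 7; 41 bits remain
Read 2: bits[7:9] width=2 -> value=0 (bin 00); offset now 9 = byte 1 bit 1; 39 bits remain
Read 3: bits[9:13] width=4 -> value=13 (bin 1101); offset now 13 = byte 1 bit 5; 35 bits remain

Answer: 35 0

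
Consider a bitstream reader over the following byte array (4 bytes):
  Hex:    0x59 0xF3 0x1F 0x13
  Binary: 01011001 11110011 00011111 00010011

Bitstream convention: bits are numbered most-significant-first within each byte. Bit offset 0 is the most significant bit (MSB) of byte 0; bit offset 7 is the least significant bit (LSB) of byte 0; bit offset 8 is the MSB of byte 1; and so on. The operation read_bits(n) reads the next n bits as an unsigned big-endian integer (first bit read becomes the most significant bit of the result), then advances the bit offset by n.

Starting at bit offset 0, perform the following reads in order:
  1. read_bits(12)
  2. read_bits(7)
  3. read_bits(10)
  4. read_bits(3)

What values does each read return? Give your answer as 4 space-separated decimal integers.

Answer: 1439 24 994 3

Derivation:
Read 1: bits[0:12] width=12 -> value=1439 (bin 010110011111); offset now 12 = byte 1 bit 4; 20 bits remain
Read 2: bits[12:19] width=7 -> value=24 (bin 0011000); offset now 19 = byte 2 bit 3; 13 bits remain
Read 3: bits[19:29] width=10 -> value=994 (bin 1111100010); offset now 29 = byte 3 bit 5; 3 bits remain
Read 4: bits[29:32] width=3 -> value=3 (bin 011); offset now 32 = byte 4 bit 0; 0 bits remain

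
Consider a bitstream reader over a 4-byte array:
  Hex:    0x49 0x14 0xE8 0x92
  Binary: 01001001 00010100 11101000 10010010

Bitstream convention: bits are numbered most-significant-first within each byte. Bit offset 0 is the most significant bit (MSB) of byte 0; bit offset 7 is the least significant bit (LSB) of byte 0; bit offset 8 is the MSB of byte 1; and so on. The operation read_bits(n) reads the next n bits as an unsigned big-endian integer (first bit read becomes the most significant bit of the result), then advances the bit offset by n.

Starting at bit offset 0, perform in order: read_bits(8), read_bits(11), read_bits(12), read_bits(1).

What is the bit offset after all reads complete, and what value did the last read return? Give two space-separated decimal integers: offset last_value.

Read 1: bits[0:8] width=8 -> value=73 (bin 01001001); offset now 8 = byte 1 bit 0; 24 bits remain
Read 2: bits[8:19] width=11 -> value=167 (bin 00010100111); offset now 19 = byte 2 bit 3; 13 bits remain
Read 3: bits[19:31] width=12 -> value=1097 (bin 010001001001); offset now 31 = byte 3 bit 7; 1 bits remain
Read 4: bits[31:32] width=1 -> value=0 (bin 0); offset now 32 = byte 4 bit 0; 0 bits remain

Answer: 32 0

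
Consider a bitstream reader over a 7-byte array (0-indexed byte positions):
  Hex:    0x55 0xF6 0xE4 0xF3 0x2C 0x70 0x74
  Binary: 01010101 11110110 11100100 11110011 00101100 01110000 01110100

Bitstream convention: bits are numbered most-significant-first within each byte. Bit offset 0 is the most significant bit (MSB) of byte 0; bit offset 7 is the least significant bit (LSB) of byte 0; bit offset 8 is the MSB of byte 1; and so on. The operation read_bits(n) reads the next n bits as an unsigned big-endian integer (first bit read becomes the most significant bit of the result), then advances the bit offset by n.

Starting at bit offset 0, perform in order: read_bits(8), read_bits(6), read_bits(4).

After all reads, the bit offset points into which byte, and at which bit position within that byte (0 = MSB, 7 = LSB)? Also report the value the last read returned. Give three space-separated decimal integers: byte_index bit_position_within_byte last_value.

Read 1: bits[0:8] width=8 -> value=85 (bin 01010101); offset now 8 = byte 1 bit 0; 48 bits remain
Read 2: bits[8:14] width=6 -> value=61 (bin 111101); offset now 14 = byte 1 bit 6; 42 bits remain
Read 3: bits[14:18] width=4 -> value=11 (bin 1011); offset now 18 = byte 2 bit 2; 38 bits remain

Answer: 2 2 11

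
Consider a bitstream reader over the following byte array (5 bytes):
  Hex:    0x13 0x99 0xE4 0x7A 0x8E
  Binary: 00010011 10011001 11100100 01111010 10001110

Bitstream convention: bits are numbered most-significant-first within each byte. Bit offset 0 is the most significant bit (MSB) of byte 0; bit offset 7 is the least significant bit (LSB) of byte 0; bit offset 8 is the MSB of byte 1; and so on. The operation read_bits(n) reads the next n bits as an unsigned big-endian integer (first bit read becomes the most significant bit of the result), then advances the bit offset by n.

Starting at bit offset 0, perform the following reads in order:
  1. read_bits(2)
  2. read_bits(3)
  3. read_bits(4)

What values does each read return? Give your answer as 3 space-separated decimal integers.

Read 1: bits[0:2] width=2 -> value=0 (bin 00); offset now 2 = byte 0 bit 2; 38 bits remain
Read 2: bits[2:5] width=3 -> value=2 (bin 010); offset now 5 = byte 0 bit 5; 35 bits remain
Read 3: bits[5:9] width=4 -> value=7 (bin 0111); offset now 9 = byte 1 bit 1; 31 bits remain

Answer: 0 2 7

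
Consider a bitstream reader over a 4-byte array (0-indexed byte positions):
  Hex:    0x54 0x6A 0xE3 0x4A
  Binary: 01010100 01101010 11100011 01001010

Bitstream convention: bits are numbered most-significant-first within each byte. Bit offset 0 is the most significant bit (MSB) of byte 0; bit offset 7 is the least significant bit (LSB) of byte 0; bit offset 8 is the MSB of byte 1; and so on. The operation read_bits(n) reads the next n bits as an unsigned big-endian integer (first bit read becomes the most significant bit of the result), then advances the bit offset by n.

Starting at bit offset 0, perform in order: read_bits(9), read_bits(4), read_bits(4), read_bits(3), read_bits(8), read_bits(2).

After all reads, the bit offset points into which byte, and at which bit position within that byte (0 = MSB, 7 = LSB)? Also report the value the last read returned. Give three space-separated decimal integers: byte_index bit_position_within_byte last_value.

Answer: 3 6 2

Derivation:
Read 1: bits[0:9] width=9 -> value=168 (bin 010101000); offset now 9 = byte 1 bit 1; 23 bits remain
Read 2: bits[9:13] width=4 -> value=13 (bin 1101); offset now 13 = byte 1 bit 5; 19 bits remain
Read 3: bits[13:17] width=4 -> value=5 (bin 0101); offset now 17 = byte 2 bit 1; 15 bits remain
Read 4: bits[17:20] width=3 -> value=6 (bin 110); offset now 20 = byte 2 bit 4; 12 bits remain
Read 5: bits[20:28] width=8 -> value=52 (bin 00110100); offset now 28 = byte 3 bit 4; 4 bits remain
Read 6: bits[28:30] width=2 -> value=2 (bin 10); offset now 30 = byte 3 bit 6; 2 bits remain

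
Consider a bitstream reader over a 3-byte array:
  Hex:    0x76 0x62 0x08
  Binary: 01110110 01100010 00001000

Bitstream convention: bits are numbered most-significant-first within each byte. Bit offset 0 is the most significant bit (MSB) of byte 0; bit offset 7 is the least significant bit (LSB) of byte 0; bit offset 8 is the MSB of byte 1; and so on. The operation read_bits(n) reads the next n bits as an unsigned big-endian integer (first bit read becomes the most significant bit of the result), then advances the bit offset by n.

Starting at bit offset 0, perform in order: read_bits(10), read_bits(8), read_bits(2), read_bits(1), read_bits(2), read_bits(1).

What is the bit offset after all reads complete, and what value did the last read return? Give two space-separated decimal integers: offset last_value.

Answer: 24 0

Derivation:
Read 1: bits[0:10] width=10 -> value=473 (bin 0111011001); offset now 10 = byte 1 bit 2; 14 bits remain
Read 2: bits[10:18] width=8 -> value=136 (bin 10001000); offset now 18 = byte 2 bit 2; 6 bits remain
Read 3: bits[18:20] width=2 -> value=0 (bin 00); offset now 20 = byte 2 bit 4; 4 bits remain
Read 4: bits[20:21] width=1 -> value=1 (bin 1); offset now 21 = byte 2 bit 5; 3 bits remain
Read 5: bits[21:23] width=2 -> value=0 (bin 00); offset now 23 = byte 2 bit 7; 1 bits remain
Read 6: bits[23:24] width=1 -> value=0 (bin 0); offset now 24 = byte 3 bit 0; 0 bits remain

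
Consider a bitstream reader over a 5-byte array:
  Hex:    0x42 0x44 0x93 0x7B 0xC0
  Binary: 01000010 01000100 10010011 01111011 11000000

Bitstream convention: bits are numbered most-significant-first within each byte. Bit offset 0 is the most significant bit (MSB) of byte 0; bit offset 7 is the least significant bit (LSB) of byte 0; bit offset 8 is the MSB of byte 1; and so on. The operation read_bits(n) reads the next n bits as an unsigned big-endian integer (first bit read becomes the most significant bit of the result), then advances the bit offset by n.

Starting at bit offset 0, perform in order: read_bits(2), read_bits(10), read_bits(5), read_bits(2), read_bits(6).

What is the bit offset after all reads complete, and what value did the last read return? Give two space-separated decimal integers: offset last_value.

Answer: 25 38

Derivation:
Read 1: bits[0:2] width=2 -> value=1 (bin 01); offset now 2 = byte 0 bit 2; 38 bits remain
Read 2: bits[2:12] width=10 -> value=36 (bin 0000100100); offset now 12 = byte 1 bit 4; 28 bits remain
Read 3: bits[12:17] width=5 -> value=9 (bin 01001); offset now 17 = byte 2 bit 1; 23 bits remain
Read 4: bits[17:19] width=2 -> value=0 (bin 00); offset now 19 = byte 2 bit 3; 21 bits remain
Read 5: bits[19:25] width=6 -> value=38 (bin 100110); offset now 25 = byte 3 bit 1; 15 bits remain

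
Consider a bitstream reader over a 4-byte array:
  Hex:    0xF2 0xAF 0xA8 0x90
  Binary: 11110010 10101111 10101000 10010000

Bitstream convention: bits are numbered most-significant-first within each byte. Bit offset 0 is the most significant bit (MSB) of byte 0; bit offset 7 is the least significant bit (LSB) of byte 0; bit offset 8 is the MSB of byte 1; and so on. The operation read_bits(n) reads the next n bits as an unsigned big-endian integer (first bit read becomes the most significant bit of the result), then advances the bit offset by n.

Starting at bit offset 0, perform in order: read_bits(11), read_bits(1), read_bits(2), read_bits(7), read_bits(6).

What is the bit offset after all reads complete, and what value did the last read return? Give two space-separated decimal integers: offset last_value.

Read 1: bits[0:11] width=11 -> value=1941 (bin 11110010101); offset now 11 = byte 1 bit 3; 21 bits remain
Read 2: bits[11:12] width=1 -> value=0 (bin 0); offset now 12 = byte 1 bit 4; 20 bits remain
Read 3: bits[12:14] width=2 -> value=3 (bin 11); offset now 14 = byte 1 bit 6; 18 bits remain
Read 4: bits[14:21] width=7 -> value=117 (bin 1110101); offset now 21 = byte 2 bit 5; 11 bits remain
Read 5: bits[21:27] width=6 -> value=4 (bin 000100); offset now 27 = byte 3 bit 3; 5 bits remain

Answer: 27 4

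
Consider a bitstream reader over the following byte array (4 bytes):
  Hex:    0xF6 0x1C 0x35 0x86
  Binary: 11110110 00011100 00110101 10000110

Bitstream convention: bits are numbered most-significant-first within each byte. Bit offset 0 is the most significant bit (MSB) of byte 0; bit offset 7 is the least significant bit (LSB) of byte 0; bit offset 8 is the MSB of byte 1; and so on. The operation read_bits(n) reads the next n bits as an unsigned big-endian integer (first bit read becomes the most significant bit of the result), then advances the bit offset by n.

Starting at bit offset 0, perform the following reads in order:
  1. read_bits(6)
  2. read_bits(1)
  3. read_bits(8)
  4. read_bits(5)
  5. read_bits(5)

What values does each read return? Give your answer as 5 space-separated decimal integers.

Read 1: bits[0:6] width=6 -> value=61 (bin 111101); offset now 6 = byte 0 bit 6; 26 bits remain
Read 2: bits[6:7] width=1 -> value=1 (bin 1); offset now 7 = byte 0 bit 7; 25 bits remain
Read 3: bits[7:15] width=8 -> value=14 (bin 00001110); offset now 15 = byte 1 bit 7; 17 bits remain
Read 4: bits[15:20] width=5 -> value=3 (bin 00011); offset now 20 = byte 2 bit 4; 12 bits remain
Read 5: bits[20:25] width=5 -> value=11 (bin 01011); offset now 25 = byte 3 bit 1; 7 bits remain

Answer: 61 1 14 3 11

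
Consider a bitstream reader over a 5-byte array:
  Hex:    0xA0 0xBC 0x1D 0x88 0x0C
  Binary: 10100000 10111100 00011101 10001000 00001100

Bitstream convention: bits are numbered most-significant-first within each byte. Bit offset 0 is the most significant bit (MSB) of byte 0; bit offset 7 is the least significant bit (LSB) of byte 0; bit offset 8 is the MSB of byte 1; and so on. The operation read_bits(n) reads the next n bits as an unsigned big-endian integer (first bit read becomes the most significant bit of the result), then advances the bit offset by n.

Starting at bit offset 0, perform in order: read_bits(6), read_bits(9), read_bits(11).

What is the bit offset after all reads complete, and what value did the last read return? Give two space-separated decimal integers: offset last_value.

Read 1: bits[0:6] width=6 -> value=40 (bin 101000); offset now 6 = byte 0 bit 6; 34 bits remain
Read 2: bits[6:15] width=9 -> value=94 (bin 001011110); offset now 15 = byte 1 bit 7; 25 bits remain
Read 3: bits[15:26] width=11 -> value=118 (bin 00001110110); offset now 26 = byte 3 bit 2; 14 bits remain

Answer: 26 118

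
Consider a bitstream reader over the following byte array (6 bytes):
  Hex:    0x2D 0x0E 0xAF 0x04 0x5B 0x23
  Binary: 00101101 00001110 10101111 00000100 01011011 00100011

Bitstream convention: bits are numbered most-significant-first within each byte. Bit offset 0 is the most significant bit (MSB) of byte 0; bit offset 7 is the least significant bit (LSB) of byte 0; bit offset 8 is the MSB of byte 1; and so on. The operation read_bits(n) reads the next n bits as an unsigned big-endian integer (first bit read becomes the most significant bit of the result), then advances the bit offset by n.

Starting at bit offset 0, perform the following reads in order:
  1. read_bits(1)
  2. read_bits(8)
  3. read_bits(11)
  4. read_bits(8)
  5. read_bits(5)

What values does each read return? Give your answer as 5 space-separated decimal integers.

Read 1: bits[0:1] width=1 -> value=0 (bin 0); offset now 1 = byte 0 bit 1; 47 bits remain
Read 2: bits[1:9] width=8 -> value=90 (bin 01011010); offset now 9 = byte 1 bit 1; 39 bits remain
Read 3: bits[9:20] width=11 -> value=234 (bin 00011101010); offset now 20 = byte 2 bit 4; 28 bits remain
Read 4: bits[20:28] width=8 -> value=240 (bin 11110000); offset now 28 = byte 3 bit 4; 20 bits remain
Read 5: bits[28:33] width=5 -> value=8 (bin 01000); offset now 33 = byte 4 bit 1; 15 bits remain

Answer: 0 90 234 240 8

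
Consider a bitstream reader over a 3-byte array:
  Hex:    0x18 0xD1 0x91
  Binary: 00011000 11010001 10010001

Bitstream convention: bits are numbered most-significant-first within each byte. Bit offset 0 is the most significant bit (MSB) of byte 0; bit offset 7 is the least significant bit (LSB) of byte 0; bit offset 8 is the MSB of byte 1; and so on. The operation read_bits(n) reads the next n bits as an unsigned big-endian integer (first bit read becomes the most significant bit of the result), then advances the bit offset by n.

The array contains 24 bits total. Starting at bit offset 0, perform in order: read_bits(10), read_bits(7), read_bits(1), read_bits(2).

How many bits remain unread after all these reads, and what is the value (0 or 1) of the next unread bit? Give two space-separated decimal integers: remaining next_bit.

Read 1: bits[0:10] width=10 -> value=99 (bin 0001100011); offset now 10 = byte 1 bit 2; 14 bits remain
Read 2: bits[10:17] width=7 -> value=35 (bin 0100011); offset now 17 = byte 2 bit 1; 7 bits remain
Read 3: bits[17:18] width=1 -> value=0 (bin 0); offset now 18 = byte 2 bit 2; 6 bits remain
Read 4: bits[18:20] width=2 -> value=1 (bin 01); offset now 20 = byte 2 bit 4; 4 bits remain

Answer: 4 0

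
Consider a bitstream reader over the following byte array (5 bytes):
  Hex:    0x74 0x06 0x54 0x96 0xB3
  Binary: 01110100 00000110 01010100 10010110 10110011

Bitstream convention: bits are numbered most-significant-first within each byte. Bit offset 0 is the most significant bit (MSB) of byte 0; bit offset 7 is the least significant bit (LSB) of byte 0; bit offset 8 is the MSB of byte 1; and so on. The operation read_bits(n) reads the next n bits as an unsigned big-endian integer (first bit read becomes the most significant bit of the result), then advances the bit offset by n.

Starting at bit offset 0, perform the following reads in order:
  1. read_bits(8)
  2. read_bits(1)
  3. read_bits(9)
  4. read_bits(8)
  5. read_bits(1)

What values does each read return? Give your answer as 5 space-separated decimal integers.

Read 1: bits[0:8] width=8 -> value=116 (bin 01110100); offset now 8 = byte 1 bit 0; 32 bits remain
Read 2: bits[8:9] width=1 -> value=0 (bin 0); offset now 9 = byte 1 bit 1; 31 bits remain
Read 3: bits[9:18] width=9 -> value=25 (bin 000011001); offset now 18 = byte 2 bit 2; 22 bits remain
Read 4: bits[18:26] width=8 -> value=82 (bin 01010010); offset now 26 = byte 3 bit 2; 14 bits remain
Read 5: bits[26:27] width=1 -> value=0 (bin 0); offset now 27 = byte 3 bit 3; 13 bits remain

Answer: 116 0 25 82 0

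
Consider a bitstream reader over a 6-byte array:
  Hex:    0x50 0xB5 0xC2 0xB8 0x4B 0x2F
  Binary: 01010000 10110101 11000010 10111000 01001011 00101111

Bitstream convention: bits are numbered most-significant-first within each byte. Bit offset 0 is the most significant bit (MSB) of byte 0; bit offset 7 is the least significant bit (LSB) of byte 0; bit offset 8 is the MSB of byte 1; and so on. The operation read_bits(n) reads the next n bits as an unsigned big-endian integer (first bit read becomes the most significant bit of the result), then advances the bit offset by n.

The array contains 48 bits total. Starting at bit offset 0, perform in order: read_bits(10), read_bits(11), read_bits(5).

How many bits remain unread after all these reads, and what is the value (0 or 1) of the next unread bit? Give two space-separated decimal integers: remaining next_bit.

Answer: 22 1

Derivation:
Read 1: bits[0:10] width=10 -> value=322 (bin 0101000010); offset now 10 = byte 1 bit 2; 38 bits remain
Read 2: bits[10:21] width=11 -> value=1720 (bin 11010111000); offset now 21 = byte 2 bit 5; 27 bits remain
Read 3: bits[21:26] width=5 -> value=10 (bin 01010); offset now 26 = byte 3 bit 2; 22 bits remain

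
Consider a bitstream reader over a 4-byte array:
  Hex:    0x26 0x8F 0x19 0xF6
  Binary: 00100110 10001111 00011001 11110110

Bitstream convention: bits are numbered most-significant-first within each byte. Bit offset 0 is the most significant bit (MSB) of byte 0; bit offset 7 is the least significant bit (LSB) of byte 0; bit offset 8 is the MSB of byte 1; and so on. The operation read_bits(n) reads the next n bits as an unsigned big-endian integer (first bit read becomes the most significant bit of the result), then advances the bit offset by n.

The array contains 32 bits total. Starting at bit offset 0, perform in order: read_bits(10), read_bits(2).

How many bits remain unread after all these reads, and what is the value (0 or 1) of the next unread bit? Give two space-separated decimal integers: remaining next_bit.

Answer: 20 1

Derivation:
Read 1: bits[0:10] width=10 -> value=154 (bin 0010011010); offset now 10 = byte 1 bit 2; 22 bits remain
Read 2: bits[10:12] width=2 -> value=0 (bin 00); offset now 12 = byte 1 bit 4; 20 bits remain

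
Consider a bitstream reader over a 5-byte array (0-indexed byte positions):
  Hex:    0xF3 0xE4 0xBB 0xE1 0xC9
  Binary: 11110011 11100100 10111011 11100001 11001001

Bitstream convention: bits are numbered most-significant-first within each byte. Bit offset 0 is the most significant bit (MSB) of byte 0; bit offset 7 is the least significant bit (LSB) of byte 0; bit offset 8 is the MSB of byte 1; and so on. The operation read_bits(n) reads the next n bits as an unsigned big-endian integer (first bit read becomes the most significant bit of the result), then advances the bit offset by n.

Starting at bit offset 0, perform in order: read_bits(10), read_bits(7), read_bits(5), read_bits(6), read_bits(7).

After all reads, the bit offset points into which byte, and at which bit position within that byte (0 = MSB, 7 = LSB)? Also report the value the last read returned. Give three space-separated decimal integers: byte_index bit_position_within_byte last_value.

Answer: 4 3 14

Derivation:
Read 1: bits[0:10] width=10 -> value=975 (bin 1111001111); offset now 10 = byte 1 bit 2; 30 bits remain
Read 2: bits[10:17] width=7 -> value=73 (bin 1001001); offset now 17 = byte 2 bit 1; 23 bits remain
Read 3: bits[17:22] width=5 -> value=14 (bin 01110); offset now 22 = byte 2 bit 6; 18 bits remain
Read 4: bits[22:28] width=6 -> value=62 (bin 111110); offset now 28 = byte 3 bit 4; 12 bits remain
Read 5: bits[28:35] width=7 -> value=14 (bin 0001110); offset now 35 = byte 4 bit 3; 5 bits remain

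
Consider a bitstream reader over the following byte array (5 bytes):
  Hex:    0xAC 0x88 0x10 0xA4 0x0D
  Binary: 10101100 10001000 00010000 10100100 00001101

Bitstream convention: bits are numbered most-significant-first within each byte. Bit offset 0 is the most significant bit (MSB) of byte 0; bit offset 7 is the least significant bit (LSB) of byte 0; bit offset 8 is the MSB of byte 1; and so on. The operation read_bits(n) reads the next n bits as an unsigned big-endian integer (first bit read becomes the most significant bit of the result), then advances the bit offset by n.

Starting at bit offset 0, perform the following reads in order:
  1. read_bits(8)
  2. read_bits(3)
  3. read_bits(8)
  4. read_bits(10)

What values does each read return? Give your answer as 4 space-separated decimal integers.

Answer: 172 4 64 532

Derivation:
Read 1: bits[0:8] width=8 -> value=172 (bin 10101100); offset now 8 = byte 1 bit 0; 32 bits remain
Read 2: bits[8:11] width=3 -> value=4 (bin 100); offset now 11 = byte 1 bit 3; 29 bits remain
Read 3: bits[11:19] width=8 -> value=64 (bin 01000000); offset now 19 = byte 2 bit 3; 21 bits remain
Read 4: bits[19:29] width=10 -> value=532 (bin 1000010100); offset now 29 = byte 3 bit 5; 11 bits remain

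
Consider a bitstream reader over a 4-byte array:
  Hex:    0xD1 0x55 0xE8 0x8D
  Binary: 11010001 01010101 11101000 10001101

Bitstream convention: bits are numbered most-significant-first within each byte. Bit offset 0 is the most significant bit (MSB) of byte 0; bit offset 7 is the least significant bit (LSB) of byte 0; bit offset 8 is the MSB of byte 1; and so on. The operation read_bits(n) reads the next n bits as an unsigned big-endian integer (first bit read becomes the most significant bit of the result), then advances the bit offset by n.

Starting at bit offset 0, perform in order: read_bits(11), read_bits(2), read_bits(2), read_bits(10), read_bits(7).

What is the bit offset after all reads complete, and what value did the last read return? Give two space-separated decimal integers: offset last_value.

Answer: 32 13

Derivation:
Read 1: bits[0:11] width=11 -> value=1674 (bin 11010001010); offset now 11 = byte 1 bit 3; 21 bits remain
Read 2: bits[11:13] width=2 -> value=2 (bin 10); offset now 13 = byte 1 bit 5; 19 bits remain
Read 3: bits[13:15] width=2 -> value=2 (bin 10); offset now 15 = byte 1 bit 7; 17 bits remain
Read 4: bits[15:25] width=10 -> value=977 (bin 1111010001); offset now 25 = byte 3 bit 1; 7 bits remain
Read 5: bits[25:32] width=7 -> value=13 (bin 0001101); offset now 32 = byte 4 bit 0; 0 bits remain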